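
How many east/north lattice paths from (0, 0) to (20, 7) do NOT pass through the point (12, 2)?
Number of paths = 770913

Total paths from (0, 0) to (20, 7): C(27, 20) = 888030. Paths through (12, 2): (paths (0, 0) → (12, 2)) × (paths (12, 2) → (20, 7)) = C(14, 12) · C(13, 8) = 91 · 1287 = 117117. Avoidance count = 888030 − 117117 = 770913.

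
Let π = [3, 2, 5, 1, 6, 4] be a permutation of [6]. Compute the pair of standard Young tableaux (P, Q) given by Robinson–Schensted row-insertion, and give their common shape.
P = [1, 4, 6] / [2, 5] / [3];  Q = [1, 3, 5] / [2, 6] / [4];  common shape = (3, 2, 1)

Row-insert the values π_1, π_2, … into P one at a time, bumping the leftmost entry strictly greater than the inserted value down to the next row. The recording tableau Q records, in position (i, j), the step at which that cell was added to P.
  Insert 3 (step 1): P = [3];  Q = [1]
  Insert 2 (step 2): P = [2] / [3];  Q = [1] / [2]
  Insert 5 (step 3): P = [2, 5] / [3];  Q = [1, 3] / [2]
  Insert 1 (step 4): P = [1, 5] / [2] / [3];  Q = [1, 3] / [2] / [4]
  Insert 6 (step 5): P = [1, 5, 6] / [2] / [3];  Q = [1, 3, 5] / [2] / [4]
  Insert 4 (step 6): P = [1, 4, 6] / [2, 5] / [3];  Q = [1, 3, 5] / [2, 6] / [4]
Final shape: (3, 2, 1).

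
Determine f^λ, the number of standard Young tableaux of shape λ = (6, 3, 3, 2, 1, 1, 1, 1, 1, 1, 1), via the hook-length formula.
# SYT of shape (6, 3, 3, 2, 1, 1, 1, 1, 1, 1, 1) = 77156625

Hook-length formula: f^λ = n! / Π hook(c), product over all cells c of the Young diagram. For λ = (6, 3, 3, 2, 1, 1, 1, 1, 1, 1, 1), n = 21 boxes. Hook lengths by row (left-to-right, top-to-bottom): [16, 8, 6, 3, 2, 1]; [12, 4, 2]; [11, 3, 1]; [9, 1]; [7]; [6]; [5]; [4]; [3]; [2]; [1]. Product of hooks = 662171811840. So f^λ = 21! / 662171811840 = 51090942171709440000 / 662171811840 = 77156625.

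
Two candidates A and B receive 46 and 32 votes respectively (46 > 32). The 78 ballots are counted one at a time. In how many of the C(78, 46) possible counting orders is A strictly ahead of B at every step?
Strict-lead orderings = 1403791593450259822270

Total orderings of the 78 votes with 46 for A: C(78, 46) = 7821124592080019009790. By the Bertrand ballot formula (Cycle Lemma / reflection principle), the number of orderings in which A is strictly ahead of B throughout is (p − q)/(p + q) · C(p + q, p) = (46 − 32)/(46 + 32) · 7821124592080019009790 = 1403791593450259822270.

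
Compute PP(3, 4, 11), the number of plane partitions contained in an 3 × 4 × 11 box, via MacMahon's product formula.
PP(3, 4, 11) = 78835120

Evaluate the triple product over i = 1..3, j = 1..4, k = 1..11. The factors are (2/1) · (3/2) · (4/3) · (5/4) · (6/5) · (7/6) · (8/7) · (9/8) · … (132 factors total). The numerators and denominators telescope so the product is an integer; carrying out the multiplication exactly gives PP(3, 4, 11) = 78835120.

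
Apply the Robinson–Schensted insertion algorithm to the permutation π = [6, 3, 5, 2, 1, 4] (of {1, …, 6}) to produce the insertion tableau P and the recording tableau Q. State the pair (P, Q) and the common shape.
P = [1, 4] / [2, 5] / [3] / [6];  Q = [1, 3] / [2, 6] / [4] / [5];  common shape = (2, 2, 1, 1)

Row-insert the values π_1, π_2, … into P one at a time, bumping the leftmost entry strictly greater than the inserted value down to the next row. The recording tableau Q records, in position (i, j), the step at which that cell was added to P.
  Insert 6 (step 1): P = [6];  Q = [1]
  Insert 3 (step 2): P = [3] / [6];  Q = [1] / [2]
  Insert 5 (step 3): P = [3, 5] / [6];  Q = [1, 3] / [2]
  Insert 2 (step 4): P = [2, 5] / [3] / [6];  Q = [1, 3] / [2] / [4]
  Insert 1 (step 5): P = [1, 5] / [2] / [3] / [6];  Q = [1, 3] / [2] / [4] / [5]
  Insert 4 (step 6): P = [1, 4] / [2, 5] / [3] / [6];  Q = [1, 3] / [2, 6] / [4] / [5]
Final shape: (2, 2, 1, 1).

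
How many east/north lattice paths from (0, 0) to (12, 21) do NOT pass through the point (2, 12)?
Number of paths = 346410922

Total paths from (0, 0) to (12, 21): C(33, 12) = 354817320. Paths through (2, 12): (paths (0, 0) → (2, 12)) × (paths (2, 12) → (12, 21)) = C(14, 2) · C(19, 10) = 91 · 92378 = 8406398. Avoidance count = 354817320 − 8406398 = 346410922.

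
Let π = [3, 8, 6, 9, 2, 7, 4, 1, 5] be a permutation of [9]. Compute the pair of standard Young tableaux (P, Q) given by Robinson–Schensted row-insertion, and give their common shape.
P = [1, 4, 5] / [2, 6, 7] / [3, 9] / [8];  Q = [1, 2, 4] / [3, 6, 9] / [5, 7] / [8];  common shape = (3, 3, 2, 1)

Row-insert the values π_1, π_2, … into P one at a time, bumping the leftmost entry strictly greater than the inserted value down to the next row. The recording tableau Q records, in position (i, j), the step at which that cell was added to P.
  Insert 3 (step 1): P = [3];  Q = [1]
  Insert 8 (step 2): P = [3, 8];  Q = [1, 2]
  Insert 6 (step 3): P = [3, 6] / [8];  Q = [1, 2] / [3]
  Insert 9 (step 4): P = [3, 6, 9] / [8];  Q = [1, 2, 4] / [3]
  Insert 2 (step 5): P = [2, 6, 9] / [3] / [8];  Q = [1, 2, 4] / [3] / [5]
  Insert 7 (step 6): P = [2, 6, 7] / [3, 9] / [8];  Q = [1, 2, 4] / [3, 6] / [5]
  Insert 4 (step 7): P = [2, 4, 7] / [3, 6] / [8, 9];  Q = [1, 2, 4] / [3, 6] / [5, 7]
  Insert 1 (step 8): P = [1, 4, 7] / [2, 6] / [3, 9] / [8];  Q = [1, 2, 4] / [3, 6] / [5, 7] / [8]
  Insert 5 (step 9): P = [1, 4, 5] / [2, 6, 7] / [3, 9] / [8];  Q = [1, 2, 4] / [3, 6, 9] / [5, 7] / [8]
Final shape: (3, 3, 2, 1).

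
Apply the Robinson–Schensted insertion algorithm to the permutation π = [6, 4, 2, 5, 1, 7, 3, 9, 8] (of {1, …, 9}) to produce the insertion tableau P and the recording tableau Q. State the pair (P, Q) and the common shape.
P = [1, 3, 7, 8] / [2, 5, 9] / [4] / [6];  Q = [1, 4, 6, 8] / [2, 7, 9] / [3] / [5];  common shape = (4, 3, 1, 1)

Row-insert the values π_1, π_2, … into P one at a time, bumping the leftmost entry strictly greater than the inserted value down to the next row. The recording tableau Q records, in position (i, j), the step at which that cell was added to P.
  Insert 6 (step 1): P = [6];  Q = [1]
  Insert 4 (step 2): P = [4] / [6];  Q = [1] / [2]
  Insert 2 (step 3): P = [2] / [4] / [6];  Q = [1] / [2] / [3]
  Insert 5 (step 4): P = [2, 5] / [4] / [6];  Q = [1, 4] / [2] / [3]
  Insert 1 (step 5): P = [1, 5] / [2] / [4] / [6];  Q = [1, 4] / [2] / [3] / [5]
  Insert 7 (step 6): P = [1, 5, 7] / [2] / [4] / [6];  Q = [1, 4, 6] / [2] / [3] / [5]
  Insert 3 (step 7): P = [1, 3, 7] / [2, 5] / [4] / [6];  Q = [1, 4, 6] / [2, 7] / [3] / [5]
  Insert 9 (step 8): P = [1, 3, 7, 9] / [2, 5] / [4] / [6];  Q = [1, 4, 6, 8] / [2, 7] / [3] / [5]
  Insert 8 (step 9): P = [1, 3, 7, 8] / [2, 5, 9] / [4] / [6];  Q = [1, 4, 6, 8] / [2, 7, 9] / [3] / [5]
Final shape: (4, 3, 1, 1).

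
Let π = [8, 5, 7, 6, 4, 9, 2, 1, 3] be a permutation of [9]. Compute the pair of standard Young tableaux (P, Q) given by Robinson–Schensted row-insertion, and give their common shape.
P = [1, 3, 9] / [2, 6] / [4] / [5] / [7] / [8];  Q = [1, 3, 6] / [2, 9] / [4] / [5] / [7] / [8];  common shape = (3, 2, 1, 1, 1, 1)

Row-insert the values π_1, π_2, … into P one at a time, bumping the leftmost entry strictly greater than the inserted value down to the next row. The recording tableau Q records, in position (i, j), the step at which that cell was added to P.
  Insert 8 (step 1): P = [8];  Q = [1]
  Insert 5 (step 2): P = [5] / [8];  Q = [1] / [2]
  Insert 7 (step 3): P = [5, 7] / [8];  Q = [1, 3] / [2]
  Insert 6 (step 4): P = [5, 6] / [7] / [8];  Q = [1, 3] / [2] / [4]
  Insert 4 (step 5): P = [4, 6] / [5] / [7] / [8];  Q = [1, 3] / [2] / [4] / [5]
  Insert 9 (step 6): P = [4, 6, 9] / [5] / [7] / [8];  Q = [1, 3, 6] / [2] / [4] / [5]
  Insert 2 (step 7): P = [2, 6, 9] / [4] / [5] / [7] / [8];  Q = [1, 3, 6] / [2] / [4] / [5] / [7]
  Insert 1 (step 8): P = [1, 6, 9] / [2] / [4] / [5] / [7] / [8];  Q = [1, 3, 6] / [2] / [4] / [5] / [7] / [8]
  Insert 3 (step 9): P = [1, 3, 9] / [2, 6] / [4] / [5] / [7] / [8];  Q = [1, 3, 6] / [2, 9] / [4] / [5] / [7] / [8]
Final shape: (3, 2, 1, 1, 1, 1).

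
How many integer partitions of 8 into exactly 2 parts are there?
p(8, 2 parts) = 4

Partitions of n into exactly k parts ↔ partitions of n − k into at most k parts (subtract 1 from each part). For n = 8, k = 2, the partitions are: 7+1, 6+2, 5+3, 4+4. Count = 4.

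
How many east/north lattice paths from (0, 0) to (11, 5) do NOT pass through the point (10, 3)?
Number of paths = 3510

Total paths from (0, 0) to (11, 5): C(16, 11) = 4368. Paths through (10, 3): (paths (0, 0) → (10, 3)) × (paths (10, 3) → (11, 5)) = C(13, 10) · C(3, 1) = 286 · 3 = 858. Avoidance count = 4368 − 858 = 3510.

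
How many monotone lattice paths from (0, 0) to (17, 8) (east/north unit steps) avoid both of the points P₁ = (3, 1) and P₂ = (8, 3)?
Number of paths = 454293

Inclusion–exclusion. Total paths: C(25, 17) = 1081575. Through P₁: C(4, 3)·C(21, 14) = 465120. Through P₂: C(11, 8)·C(14, 9) = 330330. Since P₁ is strictly southwest of P₂, a monotone path through both must visit P₁ then P₂; paths through both = C(4, 3)·C(7, 5)·C(14, 9) = 168168. Avoid both = 1081575 − 465120 − 330330 + 168168 = 454293.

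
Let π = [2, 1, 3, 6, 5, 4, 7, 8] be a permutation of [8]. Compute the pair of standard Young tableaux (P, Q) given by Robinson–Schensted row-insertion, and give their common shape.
P = [1, 3, 4, 7, 8] / [2, 5] / [6];  Q = [1, 3, 4, 7, 8] / [2, 5] / [6];  common shape = (5, 2, 1)

Row-insert the values π_1, π_2, … into P one at a time, bumping the leftmost entry strictly greater than the inserted value down to the next row. The recording tableau Q records, in position (i, j), the step at which that cell was added to P.
  Insert 2 (step 1): P = [2];  Q = [1]
  Insert 1 (step 2): P = [1] / [2];  Q = [1] / [2]
  Insert 3 (step 3): P = [1, 3] / [2];  Q = [1, 3] / [2]
  Insert 6 (step 4): P = [1, 3, 6] / [2];  Q = [1, 3, 4] / [2]
  Insert 5 (step 5): P = [1, 3, 5] / [2, 6];  Q = [1, 3, 4] / [2, 5]
  Insert 4 (step 6): P = [1, 3, 4] / [2, 5] / [6];  Q = [1, 3, 4] / [2, 5] / [6]
  Insert 7 (step 7): P = [1, 3, 4, 7] / [2, 5] / [6];  Q = [1, 3, 4, 7] / [2, 5] / [6]
  Insert 8 (step 8): P = [1, 3, 4, 7, 8] / [2, 5] / [6];  Q = [1, 3, 4, 7, 8] / [2, 5] / [6]
Final shape: (5, 2, 1).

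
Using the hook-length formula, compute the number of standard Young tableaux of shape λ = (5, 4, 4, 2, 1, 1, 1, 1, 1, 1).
# SYT of shape (5, 4, 4, 2, 1, 1, 1, 1, 1, 1) = 142849980

Hook-length formula: f^λ = n! / Π hook(c), product over all cells c of the Young diagram. For λ = (5, 4, 4, 2, 1, 1, 1, 1, 1, 1), n = 21 boxes. Hook lengths by row (left-to-right, top-to-bottom): [14, 7, 5, 4, 1]; [12, 5, 3, 2]; [11, 4, 2, 1]; [8, 1]; [6]; [5]; [4]; [3]; [2]; [1]. Product of hooks = 357654528000. So f^λ = 21! / 357654528000 = 51090942171709440000 / 357654528000 = 142849980.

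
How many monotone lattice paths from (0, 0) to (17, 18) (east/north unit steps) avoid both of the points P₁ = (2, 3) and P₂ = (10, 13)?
Number of paths = 2426855538

Inclusion–exclusion. Total paths: C(35, 17) = 4537567650. Through P₁: C(5, 2)·C(30, 15) = 1551175200. Through P₂: C(23, 10)·C(12, 7) = 906100272. Since P₁ is strictly southwest of P₂, a monotone path through both must visit P₁ then P₂; paths through both = C(5, 2)·C(18, 8)·C(12, 7) = 346563360. Avoid both = 4537567650 − 1551175200 − 906100272 + 346563360 = 2426855538.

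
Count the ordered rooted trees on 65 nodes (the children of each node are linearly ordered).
C_64 = 368479169875816659479009042713546950

These ordered rooted trees are counted by the Catalan number C_n = (1/(n + 1)) · C(2n, n). For n = 64: C_64 = (1/65) · C(128, 64) = 23951146041928082866135587776380551750/65 = 368479169875816659479009042713546950.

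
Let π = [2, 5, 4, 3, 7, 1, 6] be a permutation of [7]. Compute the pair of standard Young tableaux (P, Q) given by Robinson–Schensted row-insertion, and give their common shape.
P = [1, 3, 6] / [2, 7] / [4] / [5];  Q = [1, 2, 5] / [3, 7] / [4] / [6];  common shape = (3, 2, 1, 1)

Row-insert the values π_1, π_2, … into P one at a time, bumping the leftmost entry strictly greater than the inserted value down to the next row. The recording tableau Q records, in position (i, j), the step at which that cell was added to P.
  Insert 2 (step 1): P = [2];  Q = [1]
  Insert 5 (step 2): P = [2, 5];  Q = [1, 2]
  Insert 4 (step 3): P = [2, 4] / [5];  Q = [1, 2] / [3]
  Insert 3 (step 4): P = [2, 3] / [4] / [5];  Q = [1, 2] / [3] / [4]
  Insert 7 (step 5): P = [2, 3, 7] / [4] / [5];  Q = [1, 2, 5] / [3] / [4]
  Insert 1 (step 6): P = [1, 3, 7] / [2] / [4] / [5];  Q = [1, 2, 5] / [3] / [4] / [6]
  Insert 6 (step 7): P = [1, 3, 6] / [2, 7] / [4] / [5];  Q = [1, 2, 5] / [3, 7] / [4] / [6]
Final shape: (3, 2, 1, 1).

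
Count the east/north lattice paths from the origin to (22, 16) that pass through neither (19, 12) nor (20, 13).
Number of paths = 14391502155

Inclusion–exclusion. Total paths: C(38, 22) = 22239974430. Through P₁: C(31, 19)·C(7, 3) = 4939218375. Through P₂: C(33, 20)·C(5, 2) = 5731664400. Since P₁ is strictly southwest of P₂, a monotone path through both must visit P₁ then P₂; paths through both = C(31, 19)·C(2, 1)·C(5, 2) = 2822410500. Avoid both = 22239974430 − 4939218375 − 5731664400 + 2822410500 = 14391502155.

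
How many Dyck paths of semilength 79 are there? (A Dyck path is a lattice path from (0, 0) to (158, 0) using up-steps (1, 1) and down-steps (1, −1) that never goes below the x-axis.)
C_79 = 289450081175264899454283846029490767264392230

These Dyck paths are counted by the Catalan number C_n = (1/(n + 1)) · C(2n, n). For n = 79: C_79 = (1/80) · C(158, 79) = 23156006494021191956342707682359261381151378400/80 = 289450081175264899454283846029490767264392230.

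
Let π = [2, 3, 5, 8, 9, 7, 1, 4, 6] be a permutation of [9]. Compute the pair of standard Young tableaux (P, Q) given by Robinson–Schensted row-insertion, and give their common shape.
P = [1, 3, 4, 6, 9] / [2, 5, 7] / [8];  Q = [1, 2, 3, 4, 5] / [6, 8, 9] / [7];  common shape = (5, 3, 1)

Row-insert the values π_1, π_2, … into P one at a time, bumping the leftmost entry strictly greater than the inserted value down to the next row. The recording tableau Q records, in position (i, j), the step at which that cell was added to P.
  Insert 2 (step 1): P = [2];  Q = [1]
  Insert 3 (step 2): P = [2, 3];  Q = [1, 2]
  Insert 5 (step 3): P = [2, 3, 5];  Q = [1, 2, 3]
  Insert 8 (step 4): P = [2, 3, 5, 8];  Q = [1, 2, 3, 4]
  Insert 9 (step 5): P = [2, 3, 5, 8, 9];  Q = [1, 2, 3, 4, 5]
  Insert 7 (step 6): P = [2, 3, 5, 7, 9] / [8];  Q = [1, 2, 3, 4, 5] / [6]
  Insert 1 (step 7): P = [1, 3, 5, 7, 9] / [2] / [8];  Q = [1, 2, 3, 4, 5] / [6] / [7]
  Insert 4 (step 8): P = [1, 3, 4, 7, 9] / [2, 5] / [8];  Q = [1, 2, 3, 4, 5] / [6, 8] / [7]
  Insert 6 (step 9): P = [1, 3, 4, 6, 9] / [2, 5, 7] / [8];  Q = [1, 2, 3, 4, 5] / [6, 8, 9] / [7]
Final shape: (5, 3, 1).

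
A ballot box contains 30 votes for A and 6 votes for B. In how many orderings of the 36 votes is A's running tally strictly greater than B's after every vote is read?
Strict-lead orderings = 1298528

Total orderings of the 36 votes with 30 for A: C(36, 30) = 1947792. By the Bertrand ballot formula (Cycle Lemma / reflection principle), the number of orderings in which A is strictly ahead of B throughout is (p − q)/(p + q) · C(p + q, p) = (30 − 6)/(30 + 6) · 1947792 = 1298528.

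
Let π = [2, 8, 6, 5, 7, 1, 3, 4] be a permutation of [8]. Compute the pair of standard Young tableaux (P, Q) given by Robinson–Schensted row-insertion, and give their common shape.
P = [1, 3, 4] / [2, 5, 7] / [6] / [8];  Q = [1, 2, 5] / [3, 7, 8] / [4] / [6];  common shape = (3, 3, 1, 1)

Row-insert the values π_1, π_2, … into P one at a time, bumping the leftmost entry strictly greater than the inserted value down to the next row. The recording tableau Q records, in position (i, j), the step at which that cell was added to P.
  Insert 2 (step 1): P = [2];  Q = [1]
  Insert 8 (step 2): P = [2, 8];  Q = [1, 2]
  Insert 6 (step 3): P = [2, 6] / [8];  Q = [1, 2] / [3]
  Insert 5 (step 4): P = [2, 5] / [6] / [8];  Q = [1, 2] / [3] / [4]
  Insert 7 (step 5): P = [2, 5, 7] / [6] / [8];  Q = [1, 2, 5] / [3] / [4]
  Insert 1 (step 6): P = [1, 5, 7] / [2] / [6] / [8];  Q = [1, 2, 5] / [3] / [4] / [6]
  Insert 3 (step 7): P = [1, 3, 7] / [2, 5] / [6] / [8];  Q = [1, 2, 5] / [3, 7] / [4] / [6]
  Insert 4 (step 8): P = [1, 3, 4] / [2, 5, 7] / [6] / [8];  Q = [1, 2, 5] / [3, 7, 8] / [4] / [6]
Final shape: (3, 3, 1, 1).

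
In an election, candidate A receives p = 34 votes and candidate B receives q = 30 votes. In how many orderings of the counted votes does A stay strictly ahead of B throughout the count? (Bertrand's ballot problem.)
Strict-lead orderings = 101268000658146714

Total orderings of the 64 votes with 34 for A: C(64, 34) = 1620288010530347424. By the Bertrand ballot formula (Cycle Lemma / reflection principle), the number of orderings in which A is strictly ahead of B throughout is (p − q)/(p + q) · C(p + q, p) = (34 − 30)/(34 + 30) · 1620288010530347424 = 101268000658146714.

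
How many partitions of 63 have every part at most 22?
p(63, parts ≤ 22) = 1292139

Use the recurrence p(n, m) = p(n, m−1) + p(n−m, m): either the largest part is < m (count p(n, m−1)) or the largest part is exactly m (remove one copy of m, count p(n−m, m)). With p(0, ·) = 1 this gives p(63, parts ≤ 22) = 1292139. (By conjugating Young diagrams, this also counts partitions of 63 into at most 22 parts.)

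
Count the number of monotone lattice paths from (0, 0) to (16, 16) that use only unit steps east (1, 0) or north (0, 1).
Number of paths = 601080390

A monotone lattice path from (0, 0) to (16, 16) consists of 16 east steps and 16 north steps in some order, so it is determined by which 16 of the 32 steps are east. The count is C(32, 16) = 601080390.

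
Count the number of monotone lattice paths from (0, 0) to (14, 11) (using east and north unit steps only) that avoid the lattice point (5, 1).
Number of paths = 3903132

Total paths from (0, 0) to (14, 11): C(25, 14) = 4457400. Paths through (5, 1): (paths (0, 0) → (5, 1)) × (paths (5, 1) → (14, 11)) = C(6, 5) · C(19, 9) = 6 · 92378 = 554268. Avoidance count = 4457400 − 554268 = 3903132.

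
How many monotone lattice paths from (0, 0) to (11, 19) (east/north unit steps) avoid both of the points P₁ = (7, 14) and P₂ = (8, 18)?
Number of paths = 36052520

Inclusion–exclusion. Total paths: C(30, 11) = 54627300. Through P₁: C(21, 7)·C(9, 4) = 14651280. Through P₂: C(26, 8)·C(4, 3) = 6249100. Since P₁ is strictly southwest of P₂, a monotone path through both must visit P₁ then P₂; paths through both = C(21, 7)·C(5, 1)·C(4, 3) = 2325600. Avoid both = 54627300 − 14651280 − 6249100 + 2325600 = 36052520.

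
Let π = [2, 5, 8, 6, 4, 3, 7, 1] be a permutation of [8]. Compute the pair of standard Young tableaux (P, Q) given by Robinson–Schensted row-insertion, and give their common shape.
P = [1, 3, 6, 7] / [2] / [4] / [5] / [8];  Q = [1, 2, 3, 7] / [4] / [5] / [6] / [8];  common shape = (4, 1, 1, 1, 1)

Row-insert the values π_1, π_2, … into P one at a time, bumping the leftmost entry strictly greater than the inserted value down to the next row. The recording tableau Q records, in position (i, j), the step at which that cell was added to P.
  Insert 2 (step 1): P = [2];  Q = [1]
  Insert 5 (step 2): P = [2, 5];  Q = [1, 2]
  Insert 8 (step 3): P = [2, 5, 8];  Q = [1, 2, 3]
  Insert 6 (step 4): P = [2, 5, 6] / [8];  Q = [1, 2, 3] / [4]
  Insert 4 (step 5): P = [2, 4, 6] / [5] / [8];  Q = [1, 2, 3] / [4] / [5]
  Insert 3 (step 6): P = [2, 3, 6] / [4] / [5] / [8];  Q = [1, 2, 3] / [4] / [5] / [6]
  Insert 7 (step 7): P = [2, 3, 6, 7] / [4] / [5] / [8];  Q = [1, 2, 3, 7] / [4] / [5] / [6]
  Insert 1 (step 8): P = [1, 3, 6, 7] / [2] / [4] / [5] / [8];  Q = [1, 2, 3, 7] / [4] / [5] / [6] / [8]
Final shape: (4, 1, 1, 1, 1).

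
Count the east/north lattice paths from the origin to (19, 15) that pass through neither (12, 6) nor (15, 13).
Number of paths = 1115378160

Inclusion–exclusion. Total paths: C(34, 19) = 1855967520. Through P₁: C(18, 12)·C(16, 7) = 212372160. Through P₂: C(28, 15)·C(6, 4) = 561632400. Since P₁ is strictly southwest of P₂, a monotone path through both must visit P₁ then P₂; paths through both = C(18, 12)·C(10, 3)·C(6, 4) = 33415200. Avoid both = 1855967520 − 212372160 − 561632400 + 33415200 = 1115378160.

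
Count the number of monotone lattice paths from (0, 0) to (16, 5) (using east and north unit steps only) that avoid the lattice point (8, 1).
Number of paths = 15894

Total paths from (0, 0) to (16, 5): C(21, 16) = 20349. Paths through (8, 1): (paths (0, 0) → (8, 1)) × (paths (8, 1) → (16, 5)) = C(9, 8) · C(12, 8) = 9 · 495 = 4455. Avoidance count = 20349 − 4455 = 15894.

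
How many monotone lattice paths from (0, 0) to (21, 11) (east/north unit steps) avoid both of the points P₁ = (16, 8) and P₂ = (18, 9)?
Number of paths = 63033984

Inclusion–exclusion. Total paths: C(32, 21) = 129024480. Through P₁: C(24, 16)·C(8, 5) = 41186376. Through P₂: C(27, 18)·C(5, 3) = 46868250. Since P₁ is strictly southwest of P₂, a monotone path through both must visit P₁ then P₂; paths through both = C(24, 16)·C(3, 2)·C(5, 3) = 22064130. Avoid both = 129024480 − 41186376 − 46868250 + 22064130 = 63033984.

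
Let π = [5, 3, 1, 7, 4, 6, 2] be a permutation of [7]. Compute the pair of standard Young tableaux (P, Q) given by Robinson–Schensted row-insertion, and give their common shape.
P = [1, 2, 6] / [3, 4] / [5, 7];  Q = [1, 4, 6] / [2, 5] / [3, 7];  common shape = (3, 2, 2)

Row-insert the values π_1, π_2, … into P one at a time, bumping the leftmost entry strictly greater than the inserted value down to the next row. The recording tableau Q records, in position (i, j), the step at which that cell was added to P.
  Insert 5 (step 1): P = [5];  Q = [1]
  Insert 3 (step 2): P = [3] / [5];  Q = [1] / [2]
  Insert 1 (step 3): P = [1] / [3] / [5];  Q = [1] / [2] / [3]
  Insert 7 (step 4): P = [1, 7] / [3] / [5];  Q = [1, 4] / [2] / [3]
  Insert 4 (step 5): P = [1, 4] / [3, 7] / [5];  Q = [1, 4] / [2, 5] / [3]
  Insert 6 (step 6): P = [1, 4, 6] / [3, 7] / [5];  Q = [1, 4, 6] / [2, 5] / [3]
  Insert 2 (step 7): P = [1, 2, 6] / [3, 4] / [5, 7];  Q = [1, 4, 6] / [2, 5] / [3, 7]
Final shape: (3, 2, 2).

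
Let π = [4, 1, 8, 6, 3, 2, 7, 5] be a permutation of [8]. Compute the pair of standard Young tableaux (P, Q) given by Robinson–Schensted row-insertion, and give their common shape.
P = [1, 2, 5] / [3, 6, 7] / [4] / [8];  Q = [1, 3, 7] / [2, 4, 8] / [5] / [6];  common shape = (3, 3, 1, 1)

Row-insert the values π_1, π_2, … into P one at a time, bumping the leftmost entry strictly greater than the inserted value down to the next row. The recording tableau Q records, in position (i, j), the step at which that cell was added to P.
  Insert 4 (step 1): P = [4];  Q = [1]
  Insert 1 (step 2): P = [1] / [4];  Q = [1] / [2]
  Insert 8 (step 3): P = [1, 8] / [4];  Q = [1, 3] / [2]
  Insert 6 (step 4): P = [1, 6] / [4, 8];  Q = [1, 3] / [2, 4]
  Insert 3 (step 5): P = [1, 3] / [4, 6] / [8];  Q = [1, 3] / [2, 4] / [5]
  Insert 2 (step 6): P = [1, 2] / [3, 6] / [4] / [8];  Q = [1, 3] / [2, 4] / [5] / [6]
  Insert 7 (step 7): P = [1, 2, 7] / [3, 6] / [4] / [8];  Q = [1, 3, 7] / [2, 4] / [5] / [6]
  Insert 5 (step 8): P = [1, 2, 5] / [3, 6, 7] / [4] / [8];  Q = [1, 3, 7] / [2, 4, 8] / [5] / [6]
Final shape: (3, 3, 1, 1).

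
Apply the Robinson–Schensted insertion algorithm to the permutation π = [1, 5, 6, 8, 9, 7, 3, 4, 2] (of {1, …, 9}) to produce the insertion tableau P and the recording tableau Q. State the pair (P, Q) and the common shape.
P = [1, 2, 4, 7, 9] / [3, 6] / [5] / [8];  Q = [1, 2, 3, 4, 5] / [6, 8] / [7] / [9];  common shape = (5, 2, 1, 1)

Row-insert the values π_1, π_2, … into P one at a time, bumping the leftmost entry strictly greater than the inserted value down to the next row. The recording tableau Q records, in position (i, j), the step at which that cell was added to P.
  Insert 1 (step 1): P = [1];  Q = [1]
  Insert 5 (step 2): P = [1, 5];  Q = [1, 2]
  Insert 6 (step 3): P = [1, 5, 6];  Q = [1, 2, 3]
  Insert 8 (step 4): P = [1, 5, 6, 8];  Q = [1, 2, 3, 4]
  Insert 9 (step 5): P = [1, 5, 6, 8, 9];  Q = [1, 2, 3, 4, 5]
  Insert 7 (step 6): P = [1, 5, 6, 7, 9] / [8];  Q = [1, 2, 3, 4, 5] / [6]
  Insert 3 (step 7): P = [1, 3, 6, 7, 9] / [5] / [8];  Q = [1, 2, 3, 4, 5] / [6] / [7]
  Insert 4 (step 8): P = [1, 3, 4, 7, 9] / [5, 6] / [8];  Q = [1, 2, 3, 4, 5] / [6, 8] / [7]
  Insert 2 (step 9): P = [1, 2, 4, 7, 9] / [3, 6] / [5] / [8];  Q = [1, 2, 3, 4, 5] / [6, 8] / [7] / [9]
Final shape: (5, 2, 1, 1).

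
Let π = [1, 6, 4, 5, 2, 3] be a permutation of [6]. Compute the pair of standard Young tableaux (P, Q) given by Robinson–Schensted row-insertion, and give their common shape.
P = [1, 2, 3] / [4, 5] / [6];  Q = [1, 2, 4] / [3, 6] / [5];  common shape = (3, 2, 1)

Row-insert the values π_1, π_2, … into P one at a time, bumping the leftmost entry strictly greater than the inserted value down to the next row. The recording tableau Q records, in position (i, j), the step at which that cell was added to P.
  Insert 1 (step 1): P = [1];  Q = [1]
  Insert 6 (step 2): P = [1, 6];  Q = [1, 2]
  Insert 4 (step 3): P = [1, 4] / [6];  Q = [1, 2] / [3]
  Insert 5 (step 4): P = [1, 4, 5] / [6];  Q = [1, 2, 4] / [3]
  Insert 2 (step 5): P = [1, 2, 5] / [4] / [6];  Q = [1, 2, 4] / [3] / [5]
  Insert 3 (step 6): P = [1, 2, 3] / [4, 5] / [6];  Q = [1, 2, 4] / [3, 6] / [5]
Final shape: (3, 2, 1).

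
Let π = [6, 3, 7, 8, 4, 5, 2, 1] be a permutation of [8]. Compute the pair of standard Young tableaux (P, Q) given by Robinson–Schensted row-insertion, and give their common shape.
P = [1, 4, 5] / [2, 7, 8] / [3] / [6];  Q = [1, 3, 4] / [2, 5, 6] / [7] / [8];  common shape = (3, 3, 1, 1)

Row-insert the values π_1, π_2, … into P one at a time, bumping the leftmost entry strictly greater than the inserted value down to the next row. The recording tableau Q records, in position (i, j), the step at which that cell was added to P.
  Insert 6 (step 1): P = [6];  Q = [1]
  Insert 3 (step 2): P = [3] / [6];  Q = [1] / [2]
  Insert 7 (step 3): P = [3, 7] / [6];  Q = [1, 3] / [2]
  Insert 8 (step 4): P = [3, 7, 8] / [6];  Q = [1, 3, 4] / [2]
  Insert 4 (step 5): P = [3, 4, 8] / [6, 7];  Q = [1, 3, 4] / [2, 5]
  Insert 5 (step 6): P = [3, 4, 5] / [6, 7, 8];  Q = [1, 3, 4] / [2, 5, 6]
  Insert 2 (step 7): P = [2, 4, 5] / [3, 7, 8] / [6];  Q = [1, 3, 4] / [2, 5, 6] / [7]
  Insert 1 (step 8): P = [1, 4, 5] / [2, 7, 8] / [3] / [6];  Q = [1, 3, 4] / [2, 5, 6] / [7] / [8]
Final shape: (3, 3, 1, 1).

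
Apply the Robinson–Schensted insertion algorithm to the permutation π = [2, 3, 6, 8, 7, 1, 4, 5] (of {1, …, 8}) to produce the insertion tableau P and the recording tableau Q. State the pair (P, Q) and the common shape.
P = [1, 3, 4, 5] / [2, 6, 7] / [8];  Q = [1, 2, 3, 4] / [5, 7, 8] / [6];  common shape = (4, 3, 1)

Row-insert the values π_1, π_2, … into P one at a time, bumping the leftmost entry strictly greater than the inserted value down to the next row. The recording tableau Q records, in position (i, j), the step at which that cell was added to P.
  Insert 2 (step 1): P = [2];  Q = [1]
  Insert 3 (step 2): P = [2, 3];  Q = [1, 2]
  Insert 6 (step 3): P = [2, 3, 6];  Q = [1, 2, 3]
  Insert 8 (step 4): P = [2, 3, 6, 8];  Q = [1, 2, 3, 4]
  Insert 7 (step 5): P = [2, 3, 6, 7] / [8];  Q = [1, 2, 3, 4] / [5]
  Insert 1 (step 6): P = [1, 3, 6, 7] / [2] / [8];  Q = [1, 2, 3, 4] / [5] / [6]
  Insert 4 (step 7): P = [1, 3, 4, 7] / [2, 6] / [8];  Q = [1, 2, 3, 4] / [5, 7] / [6]
  Insert 5 (step 8): P = [1, 3, 4, 5] / [2, 6, 7] / [8];  Q = [1, 2, 3, 4] / [5, 7, 8] / [6]
Final shape: (4, 3, 1).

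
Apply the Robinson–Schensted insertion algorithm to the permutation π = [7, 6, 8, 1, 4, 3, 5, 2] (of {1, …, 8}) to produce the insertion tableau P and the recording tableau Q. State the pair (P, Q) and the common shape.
P = [1, 2, 5] / [3, 8] / [4] / [6] / [7];  Q = [1, 3, 7] / [2, 5] / [4] / [6] / [8];  common shape = (3, 2, 1, 1, 1)

Row-insert the values π_1, π_2, … into P one at a time, bumping the leftmost entry strictly greater than the inserted value down to the next row. The recording tableau Q records, in position (i, j), the step at which that cell was added to P.
  Insert 7 (step 1): P = [7];  Q = [1]
  Insert 6 (step 2): P = [6] / [7];  Q = [1] / [2]
  Insert 8 (step 3): P = [6, 8] / [7];  Q = [1, 3] / [2]
  Insert 1 (step 4): P = [1, 8] / [6] / [7];  Q = [1, 3] / [2] / [4]
  Insert 4 (step 5): P = [1, 4] / [6, 8] / [7];  Q = [1, 3] / [2, 5] / [4]
  Insert 3 (step 6): P = [1, 3] / [4, 8] / [6] / [7];  Q = [1, 3] / [2, 5] / [4] / [6]
  Insert 5 (step 7): P = [1, 3, 5] / [4, 8] / [6] / [7];  Q = [1, 3, 7] / [2, 5] / [4] / [6]
  Insert 2 (step 8): P = [1, 2, 5] / [3, 8] / [4] / [6] / [7];  Q = [1, 3, 7] / [2, 5] / [4] / [6] / [8]
Final shape: (3, 2, 1, 1, 1).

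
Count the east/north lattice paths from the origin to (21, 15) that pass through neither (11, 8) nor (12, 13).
Number of paths = 3836909384

Inclusion–exclusion. Total paths: C(36, 21) = 5567902560. Through P₁: C(19, 11)·C(17, 10) = 1469918736. Through P₂: C(25, 12)·C(11, 9) = 286016500. Since P₁ is strictly southwest of P₂, a monotone path through both must visit P₁ then P₂; paths through both = C(19, 11)·C(6, 1)·C(11, 9) = 24942060. Avoid both = 5567902560 − 1469918736 − 286016500 + 24942060 = 3836909384.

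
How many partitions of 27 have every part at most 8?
p(27, parts ≤ 8) = 1527

Use the recurrence p(n, m) = p(n, m−1) + p(n−m, m): either the largest part is < m (count p(n, m−1)) or the largest part is exactly m (remove one copy of m, count p(n−m, m)). With p(0, ·) = 1 this gives p(27, parts ≤ 8) = 1527. (By conjugating Young diagrams, this also counts partitions of 27 into at most 8 parts.)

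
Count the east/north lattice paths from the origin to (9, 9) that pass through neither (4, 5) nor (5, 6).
Number of paths = 25394

Inclusion–exclusion. Total paths: C(18, 9) = 48620. Through P₁: C(9, 4)·C(9, 5) = 15876. Through P₂: C(11, 5)·C(7, 4) = 16170. Since P₁ is strictly southwest of P₂, a monotone path through both must visit P₁ then P₂; paths through both = C(9, 4)·C(2, 1)·C(7, 4) = 8820. Avoid both = 48620 − 15876 − 16170 + 8820 = 25394.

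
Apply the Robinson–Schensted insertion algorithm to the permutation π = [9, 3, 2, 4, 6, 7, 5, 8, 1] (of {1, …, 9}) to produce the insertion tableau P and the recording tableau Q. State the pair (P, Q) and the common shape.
P = [1, 4, 5, 7, 8] / [2, 6] / [3] / [9];  Q = [1, 4, 5, 6, 8] / [2, 7] / [3] / [9];  common shape = (5, 2, 1, 1)

Row-insert the values π_1, π_2, … into P one at a time, bumping the leftmost entry strictly greater than the inserted value down to the next row. The recording tableau Q records, in position (i, j), the step at which that cell was added to P.
  Insert 9 (step 1): P = [9];  Q = [1]
  Insert 3 (step 2): P = [3] / [9];  Q = [1] / [2]
  Insert 2 (step 3): P = [2] / [3] / [9];  Q = [1] / [2] / [3]
  Insert 4 (step 4): P = [2, 4] / [3] / [9];  Q = [1, 4] / [2] / [3]
  Insert 6 (step 5): P = [2, 4, 6] / [3] / [9];  Q = [1, 4, 5] / [2] / [3]
  Insert 7 (step 6): P = [2, 4, 6, 7] / [3] / [9];  Q = [1, 4, 5, 6] / [2] / [3]
  Insert 5 (step 7): P = [2, 4, 5, 7] / [3, 6] / [9];  Q = [1, 4, 5, 6] / [2, 7] / [3]
  Insert 8 (step 8): P = [2, 4, 5, 7, 8] / [3, 6] / [9];  Q = [1, 4, 5, 6, 8] / [2, 7] / [3]
  Insert 1 (step 9): P = [1, 4, 5, 7, 8] / [2, 6] / [3] / [9];  Q = [1, 4, 5, 6, 8] / [2, 7] / [3] / [9]
Final shape: (5, 2, 1, 1).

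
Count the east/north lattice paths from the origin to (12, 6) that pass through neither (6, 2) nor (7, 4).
Number of paths = 7518

Inclusion–exclusion. Total paths: C(18, 12) = 18564. Through P₁: C(8, 6)·C(10, 6) = 5880. Through P₂: C(11, 7)·C(7, 5) = 6930. Since P₁ is strictly southwest of P₂, a monotone path through both must visit P₁ then P₂; paths through both = C(8, 6)·C(3, 1)·C(7, 5) = 1764. Avoid both = 18564 − 5880 − 6930 + 1764 = 7518.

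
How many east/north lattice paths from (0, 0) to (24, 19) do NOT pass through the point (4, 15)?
Number of paths = 800431245474

Total paths from (0, 0) to (24, 19): C(43, 24) = 800472431850. Paths through (4, 15): (paths (0, 0) → (4, 15)) × (paths (4, 15) → (24, 19)) = C(19, 4) · C(24, 20) = 3876 · 10626 = 41186376. Avoidance count = 800472431850 − 41186376 = 800431245474.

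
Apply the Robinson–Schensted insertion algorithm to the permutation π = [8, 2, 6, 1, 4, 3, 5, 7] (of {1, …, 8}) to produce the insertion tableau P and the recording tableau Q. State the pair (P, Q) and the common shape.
P = [1, 3, 5, 7] / [2, 4] / [6] / [8];  Q = [1, 3, 7, 8] / [2, 5] / [4] / [6];  common shape = (4, 2, 1, 1)

Row-insert the values π_1, π_2, … into P one at a time, bumping the leftmost entry strictly greater than the inserted value down to the next row. The recording tableau Q records, in position (i, j), the step at which that cell was added to P.
  Insert 8 (step 1): P = [8];  Q = [1]
  Insert 2 (step 2): P = [2] / [8];  Q = [1] / [2]
  Insert 6 (step 3): P = [2, 6] / [8];  Q = [1, 3] / [2]
  Insert 1 (step 4): P = [1, 6] / [2] / [8];  Q = [1, 3] / [2] / [4]
  Insert 4 (step 5): P = [1, 4] / [2, 6] / [8];  Q = [1, 3] / [2, 5] / [4]
  Insert 3 (step 6): P = [1, 3] / [2, 4] / [6] / [8];  Q = [1, 3] / [2, 5] / [4] / [6]
  Insert 5 (step 7): P = [1, 3, 5] / [2, 4] / [6] / [8];  Q = [1, 3, 7] / [2, 5] / [4] / [6]
  Insert 7 (step 8): P = [1, 3, 5, 7] / [2, 4] / [6] / [8];  Q = [1, 3, 7, 8] / [2, 5] / [4] / [6]
Final shape: (4, 2, 1, 1).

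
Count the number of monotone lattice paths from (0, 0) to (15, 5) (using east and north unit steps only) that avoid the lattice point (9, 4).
Number of paths = 10499

Total paths from (0, 0) to (15, 5): C(20, 15) = 15504. Paths through (9, 4): (paths (0, 0) → (9, 4)) × (paths (9, 4) → (15, 5)) = C(13, 9) · C(7, 6) = 715 · 7 = 5005. Avoidance count = 15504 − 5005 = 10499.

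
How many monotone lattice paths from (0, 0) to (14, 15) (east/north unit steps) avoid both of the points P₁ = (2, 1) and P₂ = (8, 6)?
Number of paths = 40492575

Inclusion–exclusion. Total paths: C(29, 14) = 77558760. Through P₁: C(3, 2)·C(26, 12) = 28973100. Through P₂: C(14, 8)·C(15, 6) = 15030015. Since P₁ is strictly southwest of P₂, a monotone path through both must visit P₁ then P₂; paths through both = C(3, 2)·C(11, 6)·C(15, 6) = 6936930. Avoid both = 77558760 − 28973100 − 15030015 + 6936930 = 40492575.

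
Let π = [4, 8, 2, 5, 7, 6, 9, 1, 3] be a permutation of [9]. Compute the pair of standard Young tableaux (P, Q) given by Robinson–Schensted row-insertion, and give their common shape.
P = [1, 3, 6, 9] / [2, 5] / [4, 7] / [8];  Q = [1, 2, 5, 7] / [3, 4] / [6, 9] / [8];  common shape = (4, 2, 2, 1)

Row-insert the values π_1, π_2, … into P one at a time, bumping the leftmost entry strictly greater than the inserted value down to the next row. The recording tableau Q records, in position (i, j), the step at which that cell was added to P.
  Insert 4 (step 1): P = [4];  Q = [1]
  Insert 8 (step 2): P = [4, 8];  Q = [1, 2]
  Insert 2 (step 3): P = [2, 8] / [4];  Q = [1, 2] / [3]
  Insert 5 (step 4): P = [2, 5] / [4, 8];  Q = [1, 2] / [3, 4]
  Insert 7 (step 5): P = [2, 5, 7] / [4, 8];  Q = [1, 2, 5] / [3, 4]
  Insert 6 (step 6): P = [2, 5, 6] / [4, 7] / [8];  Q = [1, 2, 5] / [3, 4] / [6]
  Insert 9 (step 7): P = [2, 5, 6, 9] / [4, 7] / [8];  Q = [1, 2, 5, 7] / [3, 4] / [6]
  Insert 1 (step 8): P = [1, 5, 6, 9] / [2, 7] / [4] / [8];  Q = [1, 2, 5, 7] / [3, 4] / [6] / [8]
  Insert 3 (step 9): P = [1, 3, 6, 9] / [2, 5] / [4, 7] / [8];  Q = [1, 2, 5, 7] / [3, 4] / [6, 9] / [8]
Final shape: (4, 2, 2, 1).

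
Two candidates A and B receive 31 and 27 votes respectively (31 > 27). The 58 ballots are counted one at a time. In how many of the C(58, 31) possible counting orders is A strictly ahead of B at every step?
Strict-lead orderings = 1810502068789568

Total orderings of the 58 votes with 31 for A: C(58, 31) = 26252279997448736. By the Bertrand ballot formula (Cycle Lemma / reflection principle), the number of orderings in which A is strictly ahead of B throughout is (p − q)/(p + q) · C(p + q, p) = (31 − 27)/(31 + 27) · 26252279997448736 = 1810502068789568.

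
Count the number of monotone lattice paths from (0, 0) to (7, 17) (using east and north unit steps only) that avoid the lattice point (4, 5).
Number of paths = 288774

Total paths from (0, 0) to (7, 17): C(24, 7) = 346104. Paths through (4, 5): (paths (0, 0) → (4, 5)) × (paths (4, 5) → (7, 17)) = C(9, 4) · C(15, 3) = 126 · 455 = 57330. Avoidance count = 346104 − 57330 = 288774.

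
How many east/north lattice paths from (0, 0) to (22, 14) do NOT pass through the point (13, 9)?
Number of paths = 2800462360

Total paths from (0, 0) to (22, 14): C(36, 22) = 3796297200. Paths through (13, 9): (paths (0, 0) → (13, 9)) × (paths (13, 9) → (22, 14)) = C(22, 13) · C(14, 9) = 497420 · 2002 = 995834840. Avoidance count = 3796297200 − 995834840 = 2800462360.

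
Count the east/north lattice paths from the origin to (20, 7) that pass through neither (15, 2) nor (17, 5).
Number of paths = 604018

Inclusion–exclusion. Total paths: C(27, 20) = 888030. Through P₁: C(17, 15)·C(10, 5) = 34272. Through P₂: C(22, 17)·C(5, 3) = 263340. Since P₁ is strictly southwest of P₂, a monotone path through both must visit P₁ then P₂; paths through both = C(17, 15)·C(5, 2)·C(5, 3) = 13600. Avoid both = 888030 − 34272 − 263340 + 13600 = 604018.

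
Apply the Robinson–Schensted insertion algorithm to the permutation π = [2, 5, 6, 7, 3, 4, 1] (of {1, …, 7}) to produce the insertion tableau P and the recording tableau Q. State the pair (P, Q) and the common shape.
P = [1, 3, 4, 7] / [2, 6] / [5];  Q = [1, 2, 3, 4] / [5, 6] / [7];  common shape = (4, 2, 1)

Row-insert the values π_1, π_2, … into P one at a time, bumping the leftmost entry strictly greater than the inserted value down to the next row. The recording tableau Q records, in position (i, j), the step at which that cell was added to P.
  Insert 2 (step 1): P = [2];  Q = [1]
  Insert 5 (step 2): P = [2, 5];  Q = [1, 2]
  Insert 6 (step 3): P = [2, 5, 6];  Q = [1, 2, 3]
  Insert 7 (step 4): P = [2, 5, 6, 7];  Q = [1, 2, 3, 4]
  Insert 3 (step 5): P = [2, 3, 6, 7] / [5];  Q = [1, 2, 3, 4] / [5]
  Insert 4 (step 6): P = [2, 3, 4, 7] / [5, 6];  Q = [1, 2, 3, 4] / [5, 6]
  Insert 1 (step 7): P = [1, 3, 4, 7] / [2, 6] / [5];  Q = [1, 2, 3, 4] / [5, 6] / [7]
Final shape: (4, 2, 1).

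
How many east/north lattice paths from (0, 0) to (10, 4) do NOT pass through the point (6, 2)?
Number of paths = 581

Total paths from (0, 0) to (10, 4): C(14, 10) = 1001. Paths through (6, 2): (paths (0, 0) → (6, 2)) × (paths (6, 2) → (10, 4)) = C(8, 6) · C(6, 4) = 28 · 15 = 420. Avoidance count = 1001 − 420 = 581.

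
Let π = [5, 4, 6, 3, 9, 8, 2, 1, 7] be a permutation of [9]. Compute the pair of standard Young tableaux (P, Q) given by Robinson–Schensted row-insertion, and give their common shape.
P = [1, 6, 7] / [2, 8] / [3, 9] / [4] / [5];  Q = [1, 3, 5] / [2, 6] / [4, 9] / [7] / [8];  common shape = (3, 2, 2, 1, 1)

Row-insert the values π_1, π_2, … into P one at a time, bumping the leftmost entry strictly greater than the inserted value down to the next row. The recording tableau Q records, in position (i, j), the step at which that cell was added to P.
  Insert 5 (step 1): P = [5];  Q = [1]
  Insert 4 (step 2): P = [4] / [5];  Q = [1] / [2]
  Insert 6 (step 3): P = [4, 6] / [5];  Q = [1, 3] / [2]
  Insert 3 (step 4): P = [3, 6] / [4] / [5];  Q = [1, 3] / [2] / [4]
  Insert 9 (step 5): P = [3, 6, 9] / [4] / [5];  Q = [1, 3, 5] / [2] / [4]
  Insert 8 (step 6): P = [3, 6, 8] / [4, 9] / [5];  Q = [1, 3, 5] / [2, 6] / [4]
  Insert 2 (step 7): P = [2, 6, 8] / [3, 9] / [4] / [5];  Q = [1, 3, 5] / [2, 6] / [4] / [7]
  Insert 1 (step 8): P = [1, 6, 8] / [2, 9] / [3] / [4] / [5];  Q = [1, 3, 5] / [2, 6] / [4] / [7] / [8]
  Insert 7 (step 9): P = [1, 6, 7] / [2, 8] / [3, 9] / [4] / [5];  Q = [1, 3, 5] / [2, 6] / [4, 9] / [7] / [8]
Final shape: (3, 2, 2, 1, 1).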